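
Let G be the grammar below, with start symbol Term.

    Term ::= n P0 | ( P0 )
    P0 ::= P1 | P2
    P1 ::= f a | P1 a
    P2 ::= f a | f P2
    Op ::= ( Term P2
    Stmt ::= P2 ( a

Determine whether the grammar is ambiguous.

Ambiguous

Witness: n f a

Derivation 1: Term ⇒ n P0 ⇒ n P1 ⇒ n f a
Derivation 2: Term ⇒ n P0 ⇒ n P2 ⇒ n f a

Two distinct leftmost derivations for the same string.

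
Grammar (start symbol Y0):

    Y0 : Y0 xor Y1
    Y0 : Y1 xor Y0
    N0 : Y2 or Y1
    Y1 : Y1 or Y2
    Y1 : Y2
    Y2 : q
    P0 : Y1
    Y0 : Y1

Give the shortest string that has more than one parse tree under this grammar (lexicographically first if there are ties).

length 1: no string has ≥2 trees
length 3: q xor q has 2 parse trees

Two derivations of q xor q:
  Y0 ⇒ Y0 xor Y1 ⇒ Y1 xor Y1 ⇒ Y2 xor Y1 ⇒ q xor Y1 ⇒ q xor Y2 ⇒ q xor q
  Y0 ⇒ Y1 xor Y0 ⇒ Y2 xor Y0 ⇒ q xor Y0 ⇒ q xor Y1 ⇒ q xor Y2 ⇒ q xor q

q xor q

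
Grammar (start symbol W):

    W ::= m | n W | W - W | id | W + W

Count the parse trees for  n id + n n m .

2

Parse trees for n id + n n m:
  [W n [W [W id] + [W n [W n [W m]]]]]
  [W [W n [W id]] + [W n [W n [W m]]]]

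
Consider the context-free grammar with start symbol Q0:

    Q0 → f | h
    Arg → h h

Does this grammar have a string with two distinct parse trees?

Only Q0 is reachable from Q0; ignoring the rest: Each reachable nonterminal has at most one production per leading terminal, and all productions are right-linear; the derivation is determined token-by-token.

Unambiguous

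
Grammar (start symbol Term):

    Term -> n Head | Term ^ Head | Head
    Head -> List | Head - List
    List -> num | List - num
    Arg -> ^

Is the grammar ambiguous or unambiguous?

Ambiguous

Witness: num - num

Derivation 1: Term ⇒ Head ⇒ List ⇒ List - num ⇒ num - num
Derivation 2: Term ⇒ Head ⇒ Head - List ⇒ List - List ⇒ num - List ⇒ num - num

Two distinct leftmost derivations for the same string.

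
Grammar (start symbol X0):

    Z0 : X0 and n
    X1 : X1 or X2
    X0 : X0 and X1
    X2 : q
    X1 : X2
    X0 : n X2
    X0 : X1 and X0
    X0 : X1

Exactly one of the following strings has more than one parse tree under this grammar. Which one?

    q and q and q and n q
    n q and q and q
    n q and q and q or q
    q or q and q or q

q or q and q or q

q and q and q and n q: 1 tree
n q and q and q: 1 tree
n q and q and q or q: 1 tree
q or q and q or q: 2 trees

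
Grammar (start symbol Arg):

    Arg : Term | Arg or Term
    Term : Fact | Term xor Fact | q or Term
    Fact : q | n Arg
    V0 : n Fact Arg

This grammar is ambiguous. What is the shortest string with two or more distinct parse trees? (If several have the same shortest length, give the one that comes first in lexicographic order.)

q or q

length 1: no string has ≥2 trees
length 2: no string has ≥2 trees
length 3: q or q has 2 parse trees

Two derivations of q or q:
  Arg ⇒ Term ⇒ q or Term ⇒ q or Fact ⇒ q or q
  Arg ⇒ Arg or Term ⇒ Term or Term ⇒ Fact or Term ⇒ q or Term ⇒ q or Fact ⇒ q or q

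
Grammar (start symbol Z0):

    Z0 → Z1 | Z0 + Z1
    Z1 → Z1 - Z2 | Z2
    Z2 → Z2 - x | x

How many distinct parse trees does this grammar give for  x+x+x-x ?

2

Parse trees for x+x+x-x:
  [Z0 [Z0 [Z0 [Z1 [Z2 x]]] + [Z1 [Z2 x]]] + [Z1 [Z1 [Z2 x]] - [Z2 x]]]
  [Z0 [Z0 [Z0 [Z1 [Z2 x]]] + [Z1 [Z2 x]]] + [Z1 [Z2 [Z2 x] - x]]]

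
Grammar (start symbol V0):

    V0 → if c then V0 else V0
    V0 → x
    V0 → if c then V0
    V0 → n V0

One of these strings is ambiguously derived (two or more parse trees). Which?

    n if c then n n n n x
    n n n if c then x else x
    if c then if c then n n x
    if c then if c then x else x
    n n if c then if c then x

if c then if c then x else x

n if c then n n n n x: 1 tree
n n n if c then x else x: 1 tree
if c then if c then n n x: 1 tree
if c then if c then x else x: 2 trees
n n if c then if c then x: 1 tree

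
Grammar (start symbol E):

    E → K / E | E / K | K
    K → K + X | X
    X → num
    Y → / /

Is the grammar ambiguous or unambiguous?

Witness: num / num

Derivation 1: E ⇒ K / E ⇒ X / E ⇒ num / E ⇒ num / K ⇒ num / X ⇒ num / num
Derivation 2: E ⇒ E / K ⇒ K / K ⇒ X / K ⇒ num / K ⇒ num / X ⇒ num / num

Two distinct leftmost derivations for the same string.

Ambiguous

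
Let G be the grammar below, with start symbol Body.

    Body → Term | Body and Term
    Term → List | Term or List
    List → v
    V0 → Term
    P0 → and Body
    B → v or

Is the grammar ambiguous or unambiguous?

Only Body, Term, List are reachable from Body; ignoring the rest: Body → Body and Term | Term  ;  Term → Term or List | List  — a left-associative chain with List at the bottom. Each string factors uniquely by precedence.

Unambiguous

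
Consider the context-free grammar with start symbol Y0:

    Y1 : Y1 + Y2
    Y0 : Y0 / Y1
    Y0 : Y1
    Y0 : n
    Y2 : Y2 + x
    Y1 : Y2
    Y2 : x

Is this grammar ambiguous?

Ambiguous

Witness: x + x

Derivation 1: Y0 ⇒ Y1 ⇒ Y1 + Y2 ⇒ Y2 + Y2 ⇒ x + Y2 ⇒ x + x
Derivation 2: Y0 ⇒ Y1 ⇒ Y2 ⇒ Y2 + x ⇒ x + x

Two distinct leftmost derivations for the same string.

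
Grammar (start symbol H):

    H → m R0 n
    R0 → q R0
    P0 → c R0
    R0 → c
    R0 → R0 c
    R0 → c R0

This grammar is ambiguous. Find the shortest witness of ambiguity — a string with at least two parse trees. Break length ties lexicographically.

length 3: no string has ≥2 trees
length 4: m c c n has 2 parse trees

Two derivations of m c c n:
  H ⇒ m R0 n ⇒ m R0 c n ⇒ m c c n
  H ⇒ m R0 n ⇒ m c R0 n ⇒ m c c n

m c c n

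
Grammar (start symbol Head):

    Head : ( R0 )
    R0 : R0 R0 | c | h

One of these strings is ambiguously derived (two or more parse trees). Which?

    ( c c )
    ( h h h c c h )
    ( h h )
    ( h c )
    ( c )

( h h h c c h )

( c c ): 1 tree
( h h h c c h ): 42 trees
( h h ): 1 tree
( h c ): 1 tree
( c ): 1 tree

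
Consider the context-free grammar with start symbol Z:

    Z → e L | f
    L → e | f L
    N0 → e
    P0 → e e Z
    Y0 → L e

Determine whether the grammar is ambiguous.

Only Z, L are reachable from Z; ignoring the rest: The reachable rules are right-linear with at most one rule per (nonterminal, next-terminal) pair. Each input token forces the next rule, so parsing is deterministic.

Unambiguous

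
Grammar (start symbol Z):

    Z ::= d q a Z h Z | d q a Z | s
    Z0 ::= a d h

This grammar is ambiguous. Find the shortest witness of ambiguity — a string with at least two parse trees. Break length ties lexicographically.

length 1: no string has ≥2 trees
length 4: no string has ≥2 trees
length 6: no string has ≥2 trees
length 7: no string has ≥2 trees
length 9: d q a d q a s h s has 2 parse trees

Two derivations of d q a d q a s h s:
  Z ⇒ d q a Z h Z ⇒ d q a d q a Z h Z ⇒ d q a d q a s h Z ⇒ d q a d q a s h s
  Z ⇒ d q a Z ⇒ d q a d q a Z h Z ⇒ d q a d q a s h Z ⇒ d q a d q a s h s

d q a d q a s h s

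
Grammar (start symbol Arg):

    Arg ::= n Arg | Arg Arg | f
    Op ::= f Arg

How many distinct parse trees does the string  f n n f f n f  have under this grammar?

14

Parse trees for f n n f f n f (showing first 6 of 14):
  [Arg [Arg f] [Arg n [Arg n [Arg [Arg f] [Arg [Arg f] [Arg n [Arg f]]]]]]]
  [Arg [Arg f] [Arg n [Arg n [Arg [Arg [Arg f] [Arg f]] [Arg n [Arg f]]]]]]
  [Arg [Arg f] [Arg n [Arg [Arg n [Arg f]] [Arg [Arg f] [Arg n [Arg f]]]]]]
  [Arg [Arg f] [Arg n [Arg [Arg n [Arg [Arg f] [Arg f]]] [Arg n [Arg f]]]]]
  [Arg [Arg f] [Arg n [Arg [Arg [Arg n [Arg f]] [Arg f]] [Arg n [Arg f]]]]]
  [Arg [Arg f] [Arg [Arg n [Arg n [Arg f]]] [Arg [Arg f] [Arg n [Arg f]]]]]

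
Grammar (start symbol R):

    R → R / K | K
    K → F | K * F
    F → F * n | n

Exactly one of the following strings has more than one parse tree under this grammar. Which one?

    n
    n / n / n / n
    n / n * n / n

n: 1 tree
n / n / n / n: 1 tree
n / n * n / n: 2 trees

n / n * n / n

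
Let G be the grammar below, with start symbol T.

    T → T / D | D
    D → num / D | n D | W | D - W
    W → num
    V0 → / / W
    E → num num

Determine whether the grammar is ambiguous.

Witness: num / num

Derivation 1: T ⇒ T / D ⇒ D / D ⇒ W / D ⇒ num / D ⇒ num / W ⇒ num / num
Derivation 2: T ⇒ D ⇒ num / D ⇒ num / W ⇒ num / num

Two distinct leftmost derivations for the same string.

Ambiguous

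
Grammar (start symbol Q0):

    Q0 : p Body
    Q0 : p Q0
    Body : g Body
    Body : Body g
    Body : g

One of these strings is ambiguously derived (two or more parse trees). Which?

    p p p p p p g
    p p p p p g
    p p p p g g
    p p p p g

p p p p g g

p p p p p p g: 1 tree
p p p p p g: 1 tree
p p p p g g: 2 trees
p p p p g: 1 tree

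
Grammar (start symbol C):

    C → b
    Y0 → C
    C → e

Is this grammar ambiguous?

Only C is reachable from C; ignoring the rest: Restricted to the reachable nonterminals, every rule has the form A → t or A → t B, and no two rules for the same A share a first terminal. The grammar encodes a DFA — one run per string.

Unambiguous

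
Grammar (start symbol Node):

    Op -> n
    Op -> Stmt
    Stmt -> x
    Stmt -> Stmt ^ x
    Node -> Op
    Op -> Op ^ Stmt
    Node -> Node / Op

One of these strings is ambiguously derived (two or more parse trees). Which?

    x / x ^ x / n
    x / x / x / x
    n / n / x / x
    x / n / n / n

x / x ^ x / n

x / x ^ x / n: 2 trees
x / x / x / x: 1 tree
n / n / x / x: 1 tree
x / n / n / n: 1 tree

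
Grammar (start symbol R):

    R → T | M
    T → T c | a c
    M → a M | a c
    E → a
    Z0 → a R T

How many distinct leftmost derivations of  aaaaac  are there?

1

Parse trees for aaaaac:
  [R [M a [M a [M a [M a [M a c]]]]]]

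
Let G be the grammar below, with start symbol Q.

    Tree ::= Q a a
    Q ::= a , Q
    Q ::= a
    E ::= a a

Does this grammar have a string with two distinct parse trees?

Unambiguous

Only Q is reachable from Q; ignoring the rest: The reachable grammar is A → atom sep A | atom. Each atom is followed by either the separator (recurse) or end-of-string (stop) — no choice point.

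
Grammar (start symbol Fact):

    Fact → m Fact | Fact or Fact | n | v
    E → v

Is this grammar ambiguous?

Ambiguous

Witness: m n or n

Derivation 1: Fact ⇒ m Fact ⇒ m Fact or Fact ⇒ m n or Fact ⇒ m n or n
Derivation 2: Fact ⇒ Fact or Fact ⇒ m Fact or Fact ⇒ m n or Fact ⇒ m n or n

Two distinct leftmost derivations for the same string.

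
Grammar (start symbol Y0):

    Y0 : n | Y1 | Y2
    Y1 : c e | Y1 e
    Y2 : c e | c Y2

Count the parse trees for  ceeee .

Parse trees for ceeee:
  [Y0 [Y1 [Y1 [Y1 [Y1 c e] e] e] e]]

1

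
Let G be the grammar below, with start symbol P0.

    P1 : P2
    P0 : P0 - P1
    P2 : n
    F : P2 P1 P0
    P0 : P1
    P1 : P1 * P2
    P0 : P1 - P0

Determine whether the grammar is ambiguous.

Ambiguous

Witness: n - n

Derivation 1: P0 ⇒ P0 - P1 ⇒ P1 - P1 ⇒ P2 - P1 ⇒ n - P1 ⇒ n - P2 ⇒ n - n
Derivation 2: P0 ⇒ P1 - P0 ⇒ P2 - P0 ⇒ n - P0 ⇒ n - P1 ⇒ n - P2 ⇒ n - n

Two distinct leftmost derivations for the same string.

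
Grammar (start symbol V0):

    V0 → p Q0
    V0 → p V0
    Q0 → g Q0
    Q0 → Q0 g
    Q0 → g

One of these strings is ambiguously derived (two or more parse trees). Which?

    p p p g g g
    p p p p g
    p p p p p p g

p p p g g g

p p p g g g: 4 trees
p p p p g: 1 tree
p p p p p p g: 1 tree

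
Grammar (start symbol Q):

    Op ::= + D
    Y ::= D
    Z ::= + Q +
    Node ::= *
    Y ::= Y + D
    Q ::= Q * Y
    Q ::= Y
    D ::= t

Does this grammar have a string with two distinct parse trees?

Unambiguous

(Z, Op, Node are unreachable from Q, so their rules don't affect L(Q).) The grammar is stratified — Q handles '*' (left-recursive), Y handles '+', D atoms. Each operator has a fixed associativity and precedence level, so every string has one parse.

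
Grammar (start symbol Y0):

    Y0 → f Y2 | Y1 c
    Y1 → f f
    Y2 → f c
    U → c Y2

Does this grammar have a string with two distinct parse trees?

Witness: f f c

Derivation 1: Y0 ⇒ f Y2 ⇒ f f c
Derivation 2: Y0 ⇒ Y1 c ⇒ f f c

Two distinct leftmost derivations for the same string.

Ambiguous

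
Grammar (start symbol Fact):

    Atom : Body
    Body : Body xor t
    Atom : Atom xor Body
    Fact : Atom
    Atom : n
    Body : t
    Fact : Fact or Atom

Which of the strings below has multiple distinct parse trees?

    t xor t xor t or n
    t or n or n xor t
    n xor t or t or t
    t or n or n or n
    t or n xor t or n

t xor t xor t or n: 4 trees
t or n or n xor t: 1 tree
n xor t or t or t: 1 tree
t or n or n or n: 1 tree
t or n xor t or n: 1 tree

t xor t xor t or n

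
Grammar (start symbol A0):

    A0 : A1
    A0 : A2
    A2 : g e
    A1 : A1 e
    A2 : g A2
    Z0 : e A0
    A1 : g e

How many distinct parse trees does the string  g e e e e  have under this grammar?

Parse trees for g e e e e:
  [A0 [A1 [A1 [A1 [A1 g e] e] e] e]]

1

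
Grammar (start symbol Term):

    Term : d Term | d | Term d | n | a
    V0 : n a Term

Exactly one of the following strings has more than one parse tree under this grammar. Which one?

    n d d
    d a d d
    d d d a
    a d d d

d a d d

n d d: 1 tree
d a d d: 3 trees
d d d a: 1 tree
a d d d: 1 tree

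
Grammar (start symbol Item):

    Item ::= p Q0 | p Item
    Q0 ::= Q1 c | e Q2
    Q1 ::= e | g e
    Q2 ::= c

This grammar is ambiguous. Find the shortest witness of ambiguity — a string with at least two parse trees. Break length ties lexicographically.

p e c

length 3: p e c has 2 parse trees

Two derivations of p e c:
  Item ⇒ p Q0 ⇒ p Q1 c ⇒ p e c
  Item ⇒ p Q0 ⇒ p e Q2 ⇒ p e c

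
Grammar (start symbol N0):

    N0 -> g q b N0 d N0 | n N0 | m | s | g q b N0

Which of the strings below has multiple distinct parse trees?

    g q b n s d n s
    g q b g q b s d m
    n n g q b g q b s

g q b n s d n s: 1 tree
g q b g q b s d m: 2 trees
n n g q b g q b s: 1 tree

g q b g q b s d m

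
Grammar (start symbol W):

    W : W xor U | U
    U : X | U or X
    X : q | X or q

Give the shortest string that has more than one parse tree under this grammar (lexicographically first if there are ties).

q or q

length 1: no string has ≥2 trees
length 3: q or q has 2 parse trees

Two derivations of q or q:
  W ⇒ U ⇒ X ⇒ X or q ⇒ q or q
  W ⇒ U ⇒ U or X ⇒ X or X ⇒ q or X ⇒ q or q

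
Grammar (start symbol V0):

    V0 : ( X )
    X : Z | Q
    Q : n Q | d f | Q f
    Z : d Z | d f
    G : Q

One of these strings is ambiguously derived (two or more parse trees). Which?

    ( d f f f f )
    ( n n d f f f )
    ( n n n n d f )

( n n d f f f )

( d f f f f ): 1 tree
( n n d f f f ): 6 trees
( n n n n d f ): 1 tree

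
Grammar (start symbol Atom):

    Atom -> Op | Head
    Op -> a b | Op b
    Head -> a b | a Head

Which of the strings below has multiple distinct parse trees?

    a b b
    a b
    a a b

a b b: 1 tree
a b: 2 trees
a a b: 1 tree

a b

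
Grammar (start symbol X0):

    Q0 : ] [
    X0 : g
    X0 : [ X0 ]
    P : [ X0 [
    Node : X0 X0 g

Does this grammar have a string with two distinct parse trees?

Only X0 is reachable from X0; ignoring the rest: Each string is a nest of matched brackets around a single atom. An opening bracket forces the recursive rule; an atom forces the base rule.

Unambiguous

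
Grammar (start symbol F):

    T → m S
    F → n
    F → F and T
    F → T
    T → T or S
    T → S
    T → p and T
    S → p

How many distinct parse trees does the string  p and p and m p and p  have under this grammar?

4

Parse trees for p and p and m p and p:
  [F [F [F [T [S p]]] and [T p and [T m [S p]]]] and [T [S p]]]
  [F [F [F [F [T [S p]]] and [T [S p]]] and [T m [S p]]] and [T [S p]]]
  [F [F [F [T p and [T [S p]]]] and [T m [S p]]] and [T [S p]]]
  [F [F [T p and [T p and [T m [S p]]]]] and [T [S p]]]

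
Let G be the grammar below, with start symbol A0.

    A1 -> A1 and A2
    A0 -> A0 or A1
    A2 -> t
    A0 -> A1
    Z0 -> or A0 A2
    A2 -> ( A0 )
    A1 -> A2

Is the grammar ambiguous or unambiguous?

Only A0, A1, A2 are reachable from A0; ignoring the rest: A0 → A0 or A1 | A1  ;  A1 → A1 and A2 | A2  — a left-associative chain with A2 at the bottom. Each string factors uniquely by precedence.

Unambiguous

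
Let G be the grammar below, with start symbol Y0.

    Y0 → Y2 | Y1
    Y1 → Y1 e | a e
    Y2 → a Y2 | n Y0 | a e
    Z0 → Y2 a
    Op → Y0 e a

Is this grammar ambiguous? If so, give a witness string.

Ambiguous

Witness: a e

Derivation 1: Y0 ⇒ Y2 ⇒ a e
Derivation 2: Y0 ⇒ Y1 ⇒ a e

Two distinct leftmost derivations for the same string.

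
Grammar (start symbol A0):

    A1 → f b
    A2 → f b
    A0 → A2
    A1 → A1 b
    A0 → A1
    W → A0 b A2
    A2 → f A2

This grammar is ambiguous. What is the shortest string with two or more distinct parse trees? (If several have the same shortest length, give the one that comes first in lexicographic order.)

length 2: f b has 2 parse trees

Two derivations of f b:
  A0 ⇒ A2 ⇒ f b
  A0 ⇒ A1 ⇒ f b

f b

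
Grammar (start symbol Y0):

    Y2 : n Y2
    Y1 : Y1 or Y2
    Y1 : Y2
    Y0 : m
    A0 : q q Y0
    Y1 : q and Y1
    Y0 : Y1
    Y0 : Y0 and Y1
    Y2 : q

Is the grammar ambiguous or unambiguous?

Witness: q and q

Derivation 1: Y0 ⇒ Y1 ⇒ q and Y1 ⇒ q and Y2 ⇒ q and q
Derivation 2: Y0 ⇒ Y0 and Y1 ⇒ Y1 and Y1 ⇒ Y2 and Y1 ⇒ q and Y1 ⇒ q and Y2 ⇒ q and q

Two distinct leftmost derivations for the same string.

Ambiguous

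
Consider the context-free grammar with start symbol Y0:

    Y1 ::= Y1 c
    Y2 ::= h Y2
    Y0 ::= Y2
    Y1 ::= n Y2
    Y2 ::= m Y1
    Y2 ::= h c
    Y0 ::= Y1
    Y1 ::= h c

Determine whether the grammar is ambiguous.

Ambiguous

Witness: h c

Derivation 1: Y0 ⇒ Y2 ⇒ h c
Derivation 2: Y0 ⇒ Y1 ⇒ h c

Two distinct leftmost derivations for the same string.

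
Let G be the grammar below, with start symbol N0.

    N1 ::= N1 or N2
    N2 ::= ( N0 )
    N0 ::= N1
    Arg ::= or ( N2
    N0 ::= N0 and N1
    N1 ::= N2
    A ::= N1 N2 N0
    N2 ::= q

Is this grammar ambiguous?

(A, Arg are unreachable from N0, so their rules don't affect L(N0).) This is a standard precedence ladder (N0 over N1 over N2), with each level left-recursive on its own operator ('and' at N0, 'or' at N1). That structure is LR(1), hence unambiguous.

Unambiguous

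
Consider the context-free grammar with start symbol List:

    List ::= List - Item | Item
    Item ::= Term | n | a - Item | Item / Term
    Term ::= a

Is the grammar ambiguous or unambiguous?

Witness: a - a

Derivation 1: List ⇒ List - Item ⇒ Item - Item ⇒ Term - Item ⇒ a - Item ⇒ a - Term ⇒ a - a
Derivation 2: List ⇒ Item ⇒ a - Item ⇒ a - Term ⇒ a - a

Two distinct leftmost derivations for the same string.

Ambiguous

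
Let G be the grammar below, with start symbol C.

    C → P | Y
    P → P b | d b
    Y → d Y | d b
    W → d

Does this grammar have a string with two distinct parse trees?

Ambiguous

Witness: d b

Derivation 1: C ⇒ P ⇒ d b
Derivation 2: C ⇒ Y ⇒ d b

Two distinct leftmost derivations for the same string.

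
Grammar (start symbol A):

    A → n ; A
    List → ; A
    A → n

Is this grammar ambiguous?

Unambiguous

Only A is reachable from A; ignoring the rest: Right-recursive list with a separator: after each atom, whether the separator follows determines the rule. One parse per string.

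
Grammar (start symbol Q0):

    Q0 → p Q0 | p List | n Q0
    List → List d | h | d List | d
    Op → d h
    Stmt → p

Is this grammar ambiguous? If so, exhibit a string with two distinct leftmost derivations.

Ambiguous

Witness: p d d

Derivation 1: Q0 ⇒ p List ⇒ p List d ⇒ p d d
Derivation 2: Q0 ⇒ p List ⇒ p d List ⇒ p d d

Two distinct leftmost derivations for the same string.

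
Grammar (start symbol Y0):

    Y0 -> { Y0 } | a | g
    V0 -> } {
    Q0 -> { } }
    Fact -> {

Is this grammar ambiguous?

Unambiguous

Only Y0 is reachable from Y0; ignoring the rest: L(Y0) is { openⁿ atom closeⁿ : n ≥ 0 }. The bracket depth fixes n, and the derivation is forced at every step.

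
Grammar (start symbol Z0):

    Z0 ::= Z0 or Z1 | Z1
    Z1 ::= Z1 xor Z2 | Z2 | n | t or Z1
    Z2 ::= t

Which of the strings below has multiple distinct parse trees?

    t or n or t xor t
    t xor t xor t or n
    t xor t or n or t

t or n or t xor t

t or n or t xor t: 2 trees
t xor t xor t or n: 1 tree
t xor t or n or t: 1 tree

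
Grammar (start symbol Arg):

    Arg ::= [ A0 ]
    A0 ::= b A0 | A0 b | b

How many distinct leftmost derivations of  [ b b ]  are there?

Parse trees for [ b b ]:
  [Arg [ [A0 b [A0 b]] ]]
  [Arg [ [A0 [A0 b] b] ]]

2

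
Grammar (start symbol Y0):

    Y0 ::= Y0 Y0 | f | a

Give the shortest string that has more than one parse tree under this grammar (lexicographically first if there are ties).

a a a

length 1: no string has ≥2 trees
length 2: no string has ≥2 trees
length 3: a a a has 2 parse trees

Two derivations of a a a:
  Y0 ⇒ Y0 Y0 ⇒ Y0 Y0 Y0 ⇒ a Y0 Y0 ⇒ a a Y0 ⇒ a a a
  Y0 ⇒ Y0 Y0 ⇒ a Y0 ⇒ a Y0 Y0 ⇒ a a Y0 ⇒ a a a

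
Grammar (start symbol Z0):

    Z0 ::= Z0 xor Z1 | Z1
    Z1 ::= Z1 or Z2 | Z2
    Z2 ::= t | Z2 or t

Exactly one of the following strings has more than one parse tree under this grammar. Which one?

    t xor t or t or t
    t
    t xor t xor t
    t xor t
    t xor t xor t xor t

t xor t or t or t: 4 trees
t: 1 tree
t xor t xor t: 1 tree
t xor t: 1 tree
t xor t xor t xor t: 1 tree

t xor t or t or t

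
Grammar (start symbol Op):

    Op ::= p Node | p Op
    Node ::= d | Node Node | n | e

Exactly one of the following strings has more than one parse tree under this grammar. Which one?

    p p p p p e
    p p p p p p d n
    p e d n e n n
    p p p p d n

p e d n e n n

p p p p p e: 1 tree
p p p p p p d n: 1 tree
p e d n e n n: 42 trees
p p p p d n: 1 tree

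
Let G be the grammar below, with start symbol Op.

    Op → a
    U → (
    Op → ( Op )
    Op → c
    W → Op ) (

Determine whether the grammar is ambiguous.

Only Op is reachable from Op; ignoring the rest: L(Op) is { openⁿ atom closeⁿ : n ≥ 0 }. The bracket depth fixes n, and the derivation is forced at every step.

Unambiguous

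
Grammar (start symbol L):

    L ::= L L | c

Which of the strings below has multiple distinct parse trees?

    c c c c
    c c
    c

c c c c: 5 trees
c c: 1 tree
c: 1 tree

c c c c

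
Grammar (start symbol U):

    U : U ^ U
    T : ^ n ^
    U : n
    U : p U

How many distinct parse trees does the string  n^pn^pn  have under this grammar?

3

Parse trees for n^pn^pn:
  [U [U n] ^ [U [U p [U n]] ^ [U p [U n]]]]
  [U [U n] ^ [U p [U [U n] ^ [U p [U n]]]]]
  [U [U [U n] ^ [U p [U n]]] ^ [U p [U n]]]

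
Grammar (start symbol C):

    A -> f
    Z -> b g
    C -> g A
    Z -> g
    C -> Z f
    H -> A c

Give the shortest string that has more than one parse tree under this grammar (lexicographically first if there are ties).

g f

length 2: g f has 2 parse trees

Two derivations of g f:
  C ⇒ g A ⇒ g f
  C ⇒ Z f ⇒ g f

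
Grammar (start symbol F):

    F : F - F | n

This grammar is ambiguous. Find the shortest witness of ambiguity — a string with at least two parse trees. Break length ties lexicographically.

length 1: no string has ≥2 trees
length 3: no string has ≥2 trees
length 5: n - n - n has 2 parse trees

Two derivations of n - n - n:
  F ⇒ F - F ⇒ F - F - F ⇒ n - F - F ⇒ n - n - F ⇒ n - n - n
  F ⇒ F - F ⇒ n - F ⇒ n - F - F ⇒ n - n - F ⇒ n - n - n

n - n - n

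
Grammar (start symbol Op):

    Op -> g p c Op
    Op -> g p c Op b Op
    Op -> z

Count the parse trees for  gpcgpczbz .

Parse trees for gpcgpczbz:
  [Op g p c [Op g p c [Op z] b [Op z]]]
  [Op g p c [Op g p c [Op z]] b [Op z]]

2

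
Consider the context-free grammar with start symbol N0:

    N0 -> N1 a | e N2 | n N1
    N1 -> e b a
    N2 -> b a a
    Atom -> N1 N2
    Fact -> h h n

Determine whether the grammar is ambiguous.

Ambiguous

Witness: e b a a

Derivation 1: N0 ⇒ N1 a ⇒ e b a a
Derivation 2: N0 ⇒ e N2 ⇒ e b a a

Two distinct leftmost derivations for the same string.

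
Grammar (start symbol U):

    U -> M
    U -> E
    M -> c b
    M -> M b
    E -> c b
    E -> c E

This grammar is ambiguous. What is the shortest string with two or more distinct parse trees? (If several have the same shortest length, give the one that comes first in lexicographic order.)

c b

length 2: c b has 2 parse trees

Two derivations of c b:
  U ⇒ M ⇒ c b
  U ⇒ E ⇒ c b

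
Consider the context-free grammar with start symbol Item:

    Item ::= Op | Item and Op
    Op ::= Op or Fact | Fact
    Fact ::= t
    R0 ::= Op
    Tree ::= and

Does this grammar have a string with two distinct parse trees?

Unambiguous

Only Item, Op, Fact are reachable from Item; ignoring the rest: The grammar is stratified — Item handles 'and' (left-recursive), Op handles 'or', Fact atoms. Each operator has a fixed associativity and precedence level, so every string has one parse.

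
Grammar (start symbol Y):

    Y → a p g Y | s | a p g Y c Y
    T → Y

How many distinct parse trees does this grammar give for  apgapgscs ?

2

Parse trees for apgapgscs:
  [Y a p g [Y a p g [Y s] c [Y s]]]
  [Y a p g [Y a p g [Y s]] c [Y s]]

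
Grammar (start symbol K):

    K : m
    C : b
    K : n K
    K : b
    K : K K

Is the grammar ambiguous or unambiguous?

Ambiguous

Witness: b b b

Derivation 1: K ⇒ K K ⇒ b K ⇒ b K K ⇒ b b K ⇒ b b b
Derivation 2: K ⇒ K K ⇒ K K K ⇒ b K K ⇒ b b K ⇒ b b b

Two distinct leftmost derivations for the same string.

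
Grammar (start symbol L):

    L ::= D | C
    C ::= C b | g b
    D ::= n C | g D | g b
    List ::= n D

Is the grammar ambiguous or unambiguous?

Ambiguous

Witness: g b

Derivation 1: L ⇒ D ⇒ g b
Derivation 2: L ⇒ C ⇒ g b

Two distinct leftmost derivations for the same string.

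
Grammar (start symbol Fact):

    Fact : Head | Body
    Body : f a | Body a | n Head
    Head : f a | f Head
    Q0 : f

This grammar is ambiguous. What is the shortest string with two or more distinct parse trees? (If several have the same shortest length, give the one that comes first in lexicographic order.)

length 2: f a has 2 parse trees

Two derivations of f a:
  Fact ⇒ Head ⇒ f a
  Fact ⇒ Body ⇒ f a

f a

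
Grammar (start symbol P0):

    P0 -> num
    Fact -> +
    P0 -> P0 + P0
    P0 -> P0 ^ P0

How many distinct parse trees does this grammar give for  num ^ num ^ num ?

Parse trees for num ^ num ^ num:
  [P0 [P0 num] ^ [P0 [P0 num] ^ [P0 num]]]
  [P0 [P0 [P0 num] ^ [P0 num]] ^ [P0 num]]

2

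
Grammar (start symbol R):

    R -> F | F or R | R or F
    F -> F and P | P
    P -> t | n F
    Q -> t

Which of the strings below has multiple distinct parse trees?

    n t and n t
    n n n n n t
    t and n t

n t and n t

n t and n t: 2 trees
n n n n n t: 1 tree
t and n t: 1 tree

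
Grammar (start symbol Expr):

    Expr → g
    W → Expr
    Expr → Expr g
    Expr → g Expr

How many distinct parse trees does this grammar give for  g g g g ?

8

Parse trees for g g g g:
  [Expr [Expr [Expr [Expr g] g] g] g]
  [Expr [Expr [Expr g [Expr g]] g] g]
  [Expr [Expr g [Expr [Expr g] g]] g]
  [Expr [Expr g [Expr g [Expr g]]] g]
  [Expr g [Expr [Expr [Expr g] g] g]]
  [Expr g [Expr [Expr g [Expr g]] g]]
  [Expr g [Expr g [Expr [Expr g] g]]]
  [Expr g [Expr g [Expr g [Expr g]]]]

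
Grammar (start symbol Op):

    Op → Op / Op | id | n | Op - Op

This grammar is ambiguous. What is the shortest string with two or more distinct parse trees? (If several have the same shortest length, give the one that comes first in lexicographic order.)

id - id - id

length 1: no string has ≥2 trees
length 3: no string has ≥2 trees
length 5: id - id - id has 2 parse trees

Two derivations of id - id - id:
  Op ⇒ Op - Op ⇒ id - Op ⇒ id - Op - Op ⇒ id - id - Op ⇒ id - id - id
  Op ⇒ Op - Op ⇒ Op - Op - Op ⇒ id - Op - Op ⇒ id - id - Op ⇒ id - id - id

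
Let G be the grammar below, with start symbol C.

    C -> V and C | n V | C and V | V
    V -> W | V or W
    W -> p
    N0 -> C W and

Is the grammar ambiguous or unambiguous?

Witness: p and p

Derivation 1: C ⇒ V and C ⇒ W and C ⇒ p and C ⇒ p and V ⇒ p and W ⇒ p and p
Derivation 2: C ⇒ C and V ⇒ V and V ⇒ W and V ⇒ p and V ⇒ p and W ⇒ p and p

Two distinct leftmost derivations for the same string.

Ambiguous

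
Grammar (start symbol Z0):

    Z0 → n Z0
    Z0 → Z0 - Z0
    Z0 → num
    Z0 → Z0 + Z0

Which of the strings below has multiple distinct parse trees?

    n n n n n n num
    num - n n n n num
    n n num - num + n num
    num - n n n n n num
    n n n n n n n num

n n n n n n num: 1 tree
num - n n n n num: 1 tree
n n num - num + n num: 9 trees
num - n n n n n num: 1 tree
n n n n n n n num: 1 tree

n n num - num + n num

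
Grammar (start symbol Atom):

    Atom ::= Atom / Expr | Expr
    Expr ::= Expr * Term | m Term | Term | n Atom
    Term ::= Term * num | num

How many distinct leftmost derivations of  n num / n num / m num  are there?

Parse trees for n num / n num / m num:
  [Atom [Atom [Expr n [Atom [Expr [Term num]]]]] / [Expr n [Atom [Atom [Expr [Term num]]] / [Expr m [Term num]]]]]
  [Atom [Atom [Atom [Expr n [Atom [Expr [Term num]]]]] / [Expr n [Atom [Expr [Term num]]]]] / [Expr m [Term num]]]
  [Atom [Atom [Expr n [Atom [Atom [Expr [Term num]]] / [Expr n [Atom [Expr [Term num]]]]]]] / [Expr m [Term num]]]
  [Atom [Expr n [Atom [Atom [Expr [Term num]]] / [Expr n [Atom [Atom [Expr [Term num]]] / [Expr m [Term num]]]]]]]
  [Atom [Expr n [Atom [Atom [Atom [Expr [Term num]]] / [Expr n [Atom [Expr [Term num]]]]] / [Expr m [Term num]]]]]

5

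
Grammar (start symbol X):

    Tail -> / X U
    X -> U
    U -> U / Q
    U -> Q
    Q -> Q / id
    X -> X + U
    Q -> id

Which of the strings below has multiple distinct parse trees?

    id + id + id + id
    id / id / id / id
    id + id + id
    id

id + id + id + id: 1 tree
id / id / id / id: 8 trees
id + id + id: 1 tree
id: 1 tree

id / id / id / id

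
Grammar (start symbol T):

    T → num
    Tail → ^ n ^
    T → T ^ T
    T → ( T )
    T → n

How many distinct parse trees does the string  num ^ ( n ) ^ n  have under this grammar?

Parse trees for num ^ ( n ) ^ n:
  [T [T num] ^ [T [T ( [T n] )] ^ [T n]]]
  [T [T [T num] ^ [T ( [T n] )]] ^ [T n]]

2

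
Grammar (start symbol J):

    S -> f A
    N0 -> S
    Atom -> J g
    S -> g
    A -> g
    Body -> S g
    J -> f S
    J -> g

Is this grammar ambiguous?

(N0, Body, Atom are unreachable from J, so their rules don't affect L(J).) Each reachable nonterminal has at most one production per leading terminal, and all productions are right-linear; the derivation is determined token-by-token.

Unambiguous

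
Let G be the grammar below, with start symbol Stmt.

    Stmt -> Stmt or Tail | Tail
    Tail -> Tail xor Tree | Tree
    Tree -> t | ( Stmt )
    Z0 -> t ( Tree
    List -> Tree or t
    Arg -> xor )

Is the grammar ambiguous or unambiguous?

Unambiguous

(Z0, List, Arg are unreachable from Stmt, so their rules don't affect L(Stmt).) The grammar is stratified — Stmt handles 'or' (left-recursive), Tail handles 'xor', Tree atoms. Each operator has a fixed associativity and precedence level, so every string has one parse.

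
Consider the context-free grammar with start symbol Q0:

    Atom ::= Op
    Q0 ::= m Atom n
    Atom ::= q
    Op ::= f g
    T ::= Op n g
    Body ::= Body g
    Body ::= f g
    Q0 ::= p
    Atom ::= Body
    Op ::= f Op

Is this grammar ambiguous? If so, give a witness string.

Witness: m f g n

Derivation 1: Q0 ⇒ m Atom n ⇒ m Op n ⇒ m f g n
Derivation 2: Q0 ⇒ m Atom n ⇒ m Body n ⇒ m f g n

Two distinct leftmost derivations for the same string.

Ambiguous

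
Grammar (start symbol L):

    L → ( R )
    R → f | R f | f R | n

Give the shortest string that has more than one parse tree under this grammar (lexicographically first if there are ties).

length 3: no string has ≥2 trees
length 4: ( f f ) has 2 parse trees

Two derivations of ( f f ):
  L ⇒ ( R ) ⇒ ( R f ) ⇒ ( f f )
  L ⇒ ( R ) ⇒ ( f R ) ⇒ ( f f )

( f f )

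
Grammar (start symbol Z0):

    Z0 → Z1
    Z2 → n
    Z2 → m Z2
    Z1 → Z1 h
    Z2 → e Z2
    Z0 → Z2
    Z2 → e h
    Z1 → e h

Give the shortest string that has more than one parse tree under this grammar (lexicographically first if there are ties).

e h

length 1: no string has ≥2 trees
length 2: e h has 2 parse trees

Two derivations of e h:
  Z0 ⇒ Z1 ⇒ e h
  Z0 ⇒ Z2 ⇒ e h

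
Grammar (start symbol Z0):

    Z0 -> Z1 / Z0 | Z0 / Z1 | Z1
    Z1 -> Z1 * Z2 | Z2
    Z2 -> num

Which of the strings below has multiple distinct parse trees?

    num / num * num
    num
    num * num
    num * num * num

num / num * num: 2 trees
num: 1 tree
num * num: 1 tree
num * num * num: 1 tree

num / num * num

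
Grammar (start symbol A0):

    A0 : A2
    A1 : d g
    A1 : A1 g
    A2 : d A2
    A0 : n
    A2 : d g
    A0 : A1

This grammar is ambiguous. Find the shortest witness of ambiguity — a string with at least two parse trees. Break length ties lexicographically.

length 1: no string has ≥2 trees
length 2: d g has 2 parse trees

Two derivations of d g:
  A0 ⇒ A2 ⇒ d g
  A0 ⇒ A1 ⇒ d g

d g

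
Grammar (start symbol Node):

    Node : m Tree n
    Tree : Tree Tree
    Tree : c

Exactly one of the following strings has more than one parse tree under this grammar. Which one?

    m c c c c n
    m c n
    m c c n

m c c c c n: 5 trees
m c n: 1 tree
m c c n: 1 tree

m c c c c n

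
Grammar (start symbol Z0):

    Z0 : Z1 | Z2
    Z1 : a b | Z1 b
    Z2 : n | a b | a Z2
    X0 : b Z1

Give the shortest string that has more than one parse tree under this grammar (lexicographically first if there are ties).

length 1: no string has ≥2 trees
length 2: a b has 2 parse trees

Two derivations of a b:
  Z0 ⇒ Z1 ⇒ a b
  Z0 ⇒ Z2 ⇒ a b

a b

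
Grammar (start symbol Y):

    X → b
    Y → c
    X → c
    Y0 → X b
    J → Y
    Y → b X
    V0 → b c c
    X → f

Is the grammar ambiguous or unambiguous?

Unambiguous

Only Y, X are reachable from Y; ignoring the rest: Restricted to the reachable nonterminals, every rule has the form A → t or A → t B, and no two rules for the same A share a first terminal. The grammar encodes a DFA — one run per string.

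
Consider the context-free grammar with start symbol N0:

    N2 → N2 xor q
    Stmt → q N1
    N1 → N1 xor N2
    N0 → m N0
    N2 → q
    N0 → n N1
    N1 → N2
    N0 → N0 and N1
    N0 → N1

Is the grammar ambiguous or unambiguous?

Witness: q xor q

Derivation 1: N0 ⇒ N1 ⇒ N1 xor N2 ⇒ N2 xor N2 ⇒ q xor N2 ⇒ q xor q
Derivation 2: N0 ⇒ N1 ⇒ N2 ⇒ N2 xor q ⇒ q xor q

Two distinct leftmost derivations for the same string.

Ambiguous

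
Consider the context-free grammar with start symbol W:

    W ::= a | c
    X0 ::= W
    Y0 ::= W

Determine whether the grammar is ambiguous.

Only W is reachable from W; ignoring the rest: Restricted to the reachable nonterminals, every rule has the form A → t or A → t B, and no two rules for the same A share a first terminal. The grammar encodes a DFA — one run per string.

Unambiguous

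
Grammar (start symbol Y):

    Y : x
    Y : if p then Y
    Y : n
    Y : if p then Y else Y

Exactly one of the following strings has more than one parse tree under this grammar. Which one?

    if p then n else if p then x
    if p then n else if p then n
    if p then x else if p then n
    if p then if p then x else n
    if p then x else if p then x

if p then n else if p then x: 1 tree
if p then n else if p then n: 1 tree
if p then x else if p then n: 1 tree
if p then if p then x else n: 2 trees
if p then x else if p then x: 1 tree

if p then if p then x else n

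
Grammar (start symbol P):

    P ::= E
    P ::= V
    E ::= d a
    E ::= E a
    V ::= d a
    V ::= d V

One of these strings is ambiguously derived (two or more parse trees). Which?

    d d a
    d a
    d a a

d a

d d a: 1 tree
d a: 2 trees
d a a: 1 tree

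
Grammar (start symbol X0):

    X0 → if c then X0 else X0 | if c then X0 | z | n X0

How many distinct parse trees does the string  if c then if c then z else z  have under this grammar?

Parse trees for if c then if c then z else z:
  [X0 if c then [X0 if c then [X0 z]] else [X0 z]]
  [X0 if c then [X0 if c then [X0 z] else [X0 z]]]

2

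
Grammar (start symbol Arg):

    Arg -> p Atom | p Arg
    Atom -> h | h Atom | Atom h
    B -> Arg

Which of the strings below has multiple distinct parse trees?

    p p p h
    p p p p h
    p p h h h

p p p h: 1 tree
p p p p h: 1 tree
p p h h h: 4 trees

p p h h h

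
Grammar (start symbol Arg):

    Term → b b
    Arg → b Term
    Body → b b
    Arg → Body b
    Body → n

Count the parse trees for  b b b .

2

Parse trees for b b b:
  [Arg b [Term b b]]
  [Arg [Body b b] b]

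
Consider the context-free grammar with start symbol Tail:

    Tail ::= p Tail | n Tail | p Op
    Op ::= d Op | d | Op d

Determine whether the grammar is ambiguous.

Ambiguous

Witness: p d d

Derivation 1: Tail ⇒ p Op ⇒ p d Op ⇒ p d d
Derivation 2: Tail ⇒ p Op ⇒ p Op d ⇒ p d d

Two distinct leftmost derivations for the same string.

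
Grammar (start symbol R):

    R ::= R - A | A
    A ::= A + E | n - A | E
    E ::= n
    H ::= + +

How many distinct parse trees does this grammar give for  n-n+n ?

3

Parse trees for n-n+n:
  [R [R [A [E n]]] - [A [A [E n]] + [E n]]]
  [R [A [A n - [A [E n]]] + [E n]]]
  [R [A n - [A [A [E n]] + [E n]]]]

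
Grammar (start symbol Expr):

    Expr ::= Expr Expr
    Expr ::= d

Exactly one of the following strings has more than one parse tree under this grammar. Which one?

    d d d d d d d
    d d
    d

d d d d d d d: 132 trees
d d: 1 tree
d: 1 tree

d d d d d d d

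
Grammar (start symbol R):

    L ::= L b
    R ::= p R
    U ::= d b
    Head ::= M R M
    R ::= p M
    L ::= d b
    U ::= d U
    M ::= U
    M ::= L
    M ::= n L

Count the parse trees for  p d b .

2

Parse trees for p d b:
  [R p [M [U d b]]]
  [R p [M [L d b]]]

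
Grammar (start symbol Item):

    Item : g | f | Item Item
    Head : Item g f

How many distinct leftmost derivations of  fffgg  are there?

Parse trees for fffgg (showing first 6 of 14):
  [Item [Item f] [Item [Item f] [Item [Item f] [Item [Item g] [Item g]]]]]
  [Item [Item f] [Item [Item f] [Item [Item [Item f] [Item g]] [Item g]]]]
  [Item [Item f] [Item [Item [Item f] [Item f]] [Item [Item g] [Item g]]]]
  [Item [Item f] [Item [Item [Item f] [Item [Item f] [Item g]]] [Item g]]]
  [Item [Item f] [Item [Item [Item [Item f] [Item f]] [Item g]] [Item g]]]
  [Item [Item [Item f] [Item f]] [Item [Item f] [Item [Item g] [Item g]]]]

14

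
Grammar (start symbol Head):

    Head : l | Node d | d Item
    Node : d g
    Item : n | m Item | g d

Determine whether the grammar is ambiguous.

Witness: d g d

Derivation 1: Head ⇒ Node d ⇒ d g d
Derivation 2: Head ⇒ d Item ⇒ d g d

Two distinct leftmost derivations for the same string.

Ambiguous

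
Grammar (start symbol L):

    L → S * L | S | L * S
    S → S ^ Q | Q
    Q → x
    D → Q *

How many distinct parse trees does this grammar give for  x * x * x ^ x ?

4

Parse trees for x * x * x ^ x:
  [L [S [Q x]] * [L [S [Q x]] * [L [S [S [Q x]] ^ [Q x]]]]]
  [L [S [Q x]] * [L [L [S [Q x]]] * [S [S [Q x]] ^ [Q x]]]]
  [L [L [S [Q x]] * [L [S [Q x]]]] * [S [S [Q x]] ^ [Q x]]]
  [L [L [L [S [Q x]]] * [S [Q x]]] * [S [S [Q x]] ^ [Q x]]]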